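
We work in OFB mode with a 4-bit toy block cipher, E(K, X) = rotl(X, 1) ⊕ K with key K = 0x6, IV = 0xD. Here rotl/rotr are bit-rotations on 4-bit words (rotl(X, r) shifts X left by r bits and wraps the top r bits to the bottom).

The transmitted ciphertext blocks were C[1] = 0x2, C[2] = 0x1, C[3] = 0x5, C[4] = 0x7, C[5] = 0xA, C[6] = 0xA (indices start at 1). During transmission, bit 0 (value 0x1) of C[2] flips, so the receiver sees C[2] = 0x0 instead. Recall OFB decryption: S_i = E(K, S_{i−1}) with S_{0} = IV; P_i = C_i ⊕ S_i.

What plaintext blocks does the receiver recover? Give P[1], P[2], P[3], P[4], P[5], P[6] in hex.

P[1] = 0xF, P[2] = 0xD, P[3] = 0x8, P[4] = 0xA, P[5] = 0x7, P[6] = 0x7

Only C[2] changed, to 0x0. In OFB, a change in C_i flips the same bit in P_i only; the keystream is unaffected. Decrypting the received ciphertext:
P[1]: S = E(K, 0xD) = 0xD; 0x2 ⊕ 0xD = 0xF.
P[2]: S = E(K, 0xD) = 0xD; 0x0 ⊕ 0xD = 0xD.
P[3]: S = E(K, 0xD) = 0xD; 0x5 ⊕ 0xD = 0x8.
P[4]: S = E(K, 0xD) = 0xD; 0x7 ⊕ 0xD = 0xA.
P[5]: S = E(K, 0xD) = 0xD; 0xA ⊕ 0xD = 0x7.
P[6]: S = E(K, 0xD) = 0xD; 0xA ⊕ 0xD = 0x7.
Blocks that differ from the original plaintext: P[2].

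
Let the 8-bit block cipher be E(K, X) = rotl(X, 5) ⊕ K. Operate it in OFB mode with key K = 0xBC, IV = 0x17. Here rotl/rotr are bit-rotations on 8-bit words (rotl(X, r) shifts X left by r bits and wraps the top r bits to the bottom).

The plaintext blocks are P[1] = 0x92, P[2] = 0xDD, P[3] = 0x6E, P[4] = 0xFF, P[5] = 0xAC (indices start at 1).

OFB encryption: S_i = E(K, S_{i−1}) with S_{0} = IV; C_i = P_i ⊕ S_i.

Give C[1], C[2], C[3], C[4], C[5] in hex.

C[1]: S = E(K, 0x17) = 0x5E; 0x92 ⊕ 0x5E = 0xCC.
C[2]: S = E(K, 0x5E) = 0x77; 0xDD ⊕ 0x77 = 0xAA.
C[3]: S = E(K, 0x77) = 0x52; 0x6E ⊕ 0x52 = 0x3C.
C[4]: S = E(K, 0x52) = 0xF6; 0xFF ⊕ 0xF6 = 0x09.
C[5]: S = E(K, 0xF6) = 0x62; 0xAC ⊕ 0x62 = 0xCE.

C[1] = 0xCC, C[2] = 0xAA, C[3] = 0x3C, C[4] = 0x09, C[5] = 0xCE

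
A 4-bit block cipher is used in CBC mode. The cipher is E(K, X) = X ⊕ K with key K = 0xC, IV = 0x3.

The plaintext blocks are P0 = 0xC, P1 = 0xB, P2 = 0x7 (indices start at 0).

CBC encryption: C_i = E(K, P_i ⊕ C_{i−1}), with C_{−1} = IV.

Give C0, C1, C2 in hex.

C0: P0 ⊕ 0x3 = 0xF; E(K, 0xF) = 0x3.
C1: P1 ⊕ 0x3 = 0x8; E(K, 0x8) = 0x4.
C2: P2 ⊕ 0x4 = 0x3; E(K, 0x3) = 0xF.

C0 = 0x3, C1 = 0x4, C2 = 0xF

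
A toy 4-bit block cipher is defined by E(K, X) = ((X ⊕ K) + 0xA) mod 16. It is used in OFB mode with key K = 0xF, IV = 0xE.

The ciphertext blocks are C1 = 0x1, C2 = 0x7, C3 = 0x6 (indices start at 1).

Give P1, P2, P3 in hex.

P1 = 0xA, P2 = 0x9, P3 = 0xD

OFB decryption: S_i = E(K, S_{i−1}) with S_{0} = IV; P_i = C_i ⊕ S_i.
P1: S = E(K, 0xE) = 0xB; 0x1 ⊕ 0xB = 0xA.
P2: S = E(K, 0xB) = 0xE; 0x7 ⊕ 0xE = 0x9.
P3: S = E(K, 0xE) = 0xB; 0x6 ⊕ 0xB = 0xD.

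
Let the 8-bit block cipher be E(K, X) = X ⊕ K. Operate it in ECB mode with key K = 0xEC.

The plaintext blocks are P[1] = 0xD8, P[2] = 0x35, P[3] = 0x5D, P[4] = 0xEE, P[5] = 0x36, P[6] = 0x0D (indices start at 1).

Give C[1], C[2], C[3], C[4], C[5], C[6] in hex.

ECB encryption: C_i = E(K, P_i).
C[1]: E(K, 0xD8) = 0x34.
C[2]: E(K, 0x35) = 0xD9.
C[3]: E(K, 0x5D) = 0xB1.
C[4]: E(K, 0xEE) = 0x02.
C[5]: E(K, 0x36) = 0xDA.
C[6]: E(K, 0x0D) = 0xE1.

C[1] = 0x34, C[2] = 0xD9, C[3] = 0xB1, C[4] = 0x02, C[5] = 0xDA, C[6] = 0xE1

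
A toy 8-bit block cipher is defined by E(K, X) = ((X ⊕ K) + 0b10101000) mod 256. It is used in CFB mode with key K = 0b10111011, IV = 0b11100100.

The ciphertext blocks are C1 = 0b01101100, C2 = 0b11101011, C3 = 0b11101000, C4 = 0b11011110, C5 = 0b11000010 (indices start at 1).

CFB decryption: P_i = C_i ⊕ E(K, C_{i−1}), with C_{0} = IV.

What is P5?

P5 = 0b11001111

P5: E(K, 0b11011110) = 0b00001101; 0b11000010 ⊕ 0b00001101 = 0b11001111.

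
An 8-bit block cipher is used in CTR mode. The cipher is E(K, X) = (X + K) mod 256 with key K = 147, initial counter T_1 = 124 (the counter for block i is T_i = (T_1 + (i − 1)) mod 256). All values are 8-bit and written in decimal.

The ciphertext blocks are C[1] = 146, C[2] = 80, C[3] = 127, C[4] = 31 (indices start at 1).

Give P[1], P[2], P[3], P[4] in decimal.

P[1] = 157, P[2] = 64, P[3] = 110, P[4] = 13

CTR decryption: S_i = E(K, T_i) where T_i is the counter for block i; P_i = C_i ⊕ S_i.
P[1]: T = 124, S = E(K, T) = 15; 146 ⊕ 15 = 157.
P[2]: T = 125, S = E(K, T) = 16; 80 ⊕ 16 = 64.
P[3]: T = 126, S = E(K, T) = 17; 127 ⊕ 17 = 110.
P[4]: T = 127, S = E(K, T) = 18; 31 ⊕ 18 = 13.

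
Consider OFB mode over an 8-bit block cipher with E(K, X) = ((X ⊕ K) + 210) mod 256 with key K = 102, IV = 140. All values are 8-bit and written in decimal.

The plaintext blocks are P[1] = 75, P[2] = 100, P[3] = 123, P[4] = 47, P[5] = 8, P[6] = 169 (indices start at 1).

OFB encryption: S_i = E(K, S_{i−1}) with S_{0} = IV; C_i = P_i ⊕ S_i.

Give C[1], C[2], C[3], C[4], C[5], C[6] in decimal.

C[1] = 247, C[2] = 200, C[3] = 231, C[4] = 227, C[5] = 116, C[6] = 69

C[1]: S = E(K, 140) = 188; 75 ⊕ 188 = 247.
C[2]: S = E(K, 188) = 172; 100 ⊕ 172 = 200.
C[3]: S = E(K, 172) = 156; 123 ⊕ 156 = 231.
C[4]: S = E(K, 156) = 204; 47 ⊕ 204 = 227.
C[5]: S = E(K, 204) = 124; 8 ⊕ 124 = 116.
C[6]: S = E(K, 124) = 236; 169 ⊕ 236 = 69.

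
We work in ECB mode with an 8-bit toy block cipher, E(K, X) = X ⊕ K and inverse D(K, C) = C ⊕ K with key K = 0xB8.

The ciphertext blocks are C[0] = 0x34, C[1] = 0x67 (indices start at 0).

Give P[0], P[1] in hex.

P[0] = 0x8C, P[1] = 0xDF

ECB decryption: P_i = D(K, C_i).
P[0]: D(K, 0x34) = 0x8C.
P[1]: D(K, 0x67) = 0xDF.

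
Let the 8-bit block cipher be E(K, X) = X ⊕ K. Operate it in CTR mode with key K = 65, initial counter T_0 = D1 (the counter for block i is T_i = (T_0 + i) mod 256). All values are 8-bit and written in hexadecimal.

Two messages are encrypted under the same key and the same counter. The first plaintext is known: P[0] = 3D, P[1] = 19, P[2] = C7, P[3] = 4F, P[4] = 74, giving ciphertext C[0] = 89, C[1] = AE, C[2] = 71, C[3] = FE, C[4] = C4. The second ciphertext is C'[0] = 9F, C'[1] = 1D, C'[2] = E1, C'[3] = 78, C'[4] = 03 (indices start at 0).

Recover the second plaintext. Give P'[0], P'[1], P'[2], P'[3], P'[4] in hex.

In CTR with a reused counter, both messages share the same keystream S_i, so C_i ⊕ C'_i = P_i ⊕ P'_i and thus P'_i = P_i ⊕ C_i ⊕ C'_i.
P'[0]: 3D ⊕ 89 ⊕ 9F = 2B.
P'[1]: 19 ⊕ AE ⊕ 1D = AA.
P'[2]: C7 ⊕ 71 ⊕ E1 = 57.
P'[3]: 4F ⊕ FE ⊕ 78 = C9.
P'[4]: 74 ⊕ C4 ⊕ 03 = B3.

P'[0] = 2B, P'[1] = AA, P'[2] = 57, P'[3] = C9, P'[4] = B3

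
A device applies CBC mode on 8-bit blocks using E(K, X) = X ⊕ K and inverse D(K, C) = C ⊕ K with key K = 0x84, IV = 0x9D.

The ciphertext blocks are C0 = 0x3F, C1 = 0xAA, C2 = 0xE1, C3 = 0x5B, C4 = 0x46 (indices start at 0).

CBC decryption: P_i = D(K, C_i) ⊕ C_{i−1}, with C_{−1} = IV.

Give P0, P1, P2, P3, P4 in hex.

P0 = 0x26, P1 = 0x11, P2 = 0xCF, P3 = 0x3E, P4 = 0x99

P0: D(K, 0x3F) = 0xBB; 0xBB ⊕ 0x9D = 0x26.
P1: D(K, 0xAA) = 0x2E; 0x2E ⊕ 0x3F = 0x11.
P2: D(K, 0xE1) = 0x65; 0x65 ⊕ 0xAA = 0xCF.
P3: D(K, 0x5B) = 0xDF; 0xDF ⊕ 0xE1 = 0x3E.
P4: D(K, 0x46) = 0xC2; 0xC2 ⊕ 0x5B = 0x99.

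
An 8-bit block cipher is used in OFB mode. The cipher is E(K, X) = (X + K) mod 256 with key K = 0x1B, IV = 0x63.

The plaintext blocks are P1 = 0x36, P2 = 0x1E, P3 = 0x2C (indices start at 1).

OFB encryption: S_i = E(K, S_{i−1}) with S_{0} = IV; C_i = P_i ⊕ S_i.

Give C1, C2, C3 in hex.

C1 = 0x48, C2 = 0x87, C3 = 0x98

C1: S = E(K, 0x63) = 0x7E; 0x36 ⊕ 0x7E = 0x48.
C2: S = E(K, 0x7E) = 0x99; 0x1E ⊕ 0x99 = 0x87.
C3: S = E(K, 0x99) = 0xB4; 0x2C ⊕ 0xB4 = 0x98.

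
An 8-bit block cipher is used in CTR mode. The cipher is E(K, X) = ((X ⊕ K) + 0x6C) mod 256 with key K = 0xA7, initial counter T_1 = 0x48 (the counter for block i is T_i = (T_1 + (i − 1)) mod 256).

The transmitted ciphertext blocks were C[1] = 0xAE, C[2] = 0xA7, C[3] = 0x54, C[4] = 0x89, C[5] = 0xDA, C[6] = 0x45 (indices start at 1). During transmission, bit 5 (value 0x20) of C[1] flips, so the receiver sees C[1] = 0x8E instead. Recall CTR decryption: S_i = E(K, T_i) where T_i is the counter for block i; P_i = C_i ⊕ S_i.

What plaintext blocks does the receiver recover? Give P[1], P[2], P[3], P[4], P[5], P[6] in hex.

Only C[1] changed, to 0x8E. In CTR, a change in C_i flips the same bit in P_i only; the keystream is unaffected. Decrypting the received ciphertext:
P[1]: T = 0x48, S = E(K, T) = 0x5B; 0x8E ⊕ 0x5B = 0xD5.
P[2]: T = 0x49, S = E(K, T) = 0x5A; 0xA7 ⊕ 0x5A = 0xFD.
P[3]: T = 0x4A, S = E(K, T) = 0x59; 0x54 ⊕ 0x59 = 0x0D.
P[4]: T = 0x4B, S = E(K, T) = 0x58; 0x89 ⊕ 0x58 = 0xD1.
P[5]: T = 0x4C, S = E(K, T) = 0x57; 0xDA ⊕ 0x57 = 0x8D.
P[6]: T = 0x4D, S = E(K, T) = 0x56; 0x45 ⊕ 0x56 = 0x13.
Blocks that differ from the original plaintext: P[1].

P[1] = 0xD5, P[2] = 0xFD, P[3] = 0x0D, P[4] = 0xD1, P[5] = 0x8D, P[6] = 0x13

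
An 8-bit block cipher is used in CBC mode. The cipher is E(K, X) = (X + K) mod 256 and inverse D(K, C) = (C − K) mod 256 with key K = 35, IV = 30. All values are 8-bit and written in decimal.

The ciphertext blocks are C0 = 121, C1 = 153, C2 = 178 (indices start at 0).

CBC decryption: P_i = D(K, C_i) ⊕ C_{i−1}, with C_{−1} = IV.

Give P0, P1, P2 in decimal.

P0: D(K, 121) = 86; 86 ⊕ 30 = 72.
P1: D(K, 153) = 118; 118 ⊕ 121 = 15.
P2: D(K, 178) = 143; 143 ⊕ 153 = 22.

P0 = 72, P1 = 15, P2 = 22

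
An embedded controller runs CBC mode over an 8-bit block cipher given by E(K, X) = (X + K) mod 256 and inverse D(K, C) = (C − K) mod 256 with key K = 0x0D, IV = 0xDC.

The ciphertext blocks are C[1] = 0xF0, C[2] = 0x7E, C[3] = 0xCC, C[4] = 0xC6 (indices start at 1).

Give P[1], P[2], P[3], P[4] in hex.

P[1] = 0x3F, P[2] = 0x81, P[3] = 0xC1, P[4] = 0x75

CBC decryption: P_i = D(K, C_i) ⊕ C_{i−1}, with C_{0} = IV.
P[1]: D(K, 0xF0) = 0xE3; 0xE3 ⊕ 0xDC = 0x3F.
P[2]: D(K, 0x7E) = 0x71; 0x71 ⊕ 0xF0 = 0x81.
P[3]: D(K, 0xCC) = 0xBF; 0xBF ⊕ 0x7E = 0xC1.
P[4]: D(K, 0xC6) = 0xB9; 0xB9 ⊕ 0xCC = 0x75.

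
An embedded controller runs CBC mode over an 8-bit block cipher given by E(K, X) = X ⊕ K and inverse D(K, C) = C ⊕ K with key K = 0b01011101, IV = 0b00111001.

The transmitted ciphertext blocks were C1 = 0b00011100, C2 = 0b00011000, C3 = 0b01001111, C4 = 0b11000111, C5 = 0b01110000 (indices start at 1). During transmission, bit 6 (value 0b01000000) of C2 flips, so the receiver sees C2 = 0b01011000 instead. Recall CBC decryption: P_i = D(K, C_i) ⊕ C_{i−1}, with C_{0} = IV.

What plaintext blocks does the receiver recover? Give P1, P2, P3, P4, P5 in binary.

P1 = 0b01111000, P2 = 0b00011001, P3 = 0b01001010, P4 = 0b11010101, P5 = 0b11101010

Only C2 changed, to 0b01011000. In CBC, a change in C_i garbles P_i and flips the same bit in P_{i+1}. Decrypting the received ciphertext:
P1: D(K, 0b00011100) = 0b01000001; 0b01000001 ⊕ 0b00111001 = 0b01111000.
P2: D(K, 0b01011000) = 0b00000101; 0b00000101 ⊕ 0b00011100 = 0b00011001.
P3: D(K, 0b01001111) = 0b00010010; 0b00010010 ⊕ 0b01011000 = 0b01001010.
P4: D(K, 0b11000111) = 0b10011010; 0b10011010 ⊕ 0b01001111 = 0b11010101.
P5: D(K, 0b01110000) = 0b00101101; 0b00101101 ⊕ 0b11000111 = 0b11101010.
Blocks that differ from the original plaintext: P2, P3.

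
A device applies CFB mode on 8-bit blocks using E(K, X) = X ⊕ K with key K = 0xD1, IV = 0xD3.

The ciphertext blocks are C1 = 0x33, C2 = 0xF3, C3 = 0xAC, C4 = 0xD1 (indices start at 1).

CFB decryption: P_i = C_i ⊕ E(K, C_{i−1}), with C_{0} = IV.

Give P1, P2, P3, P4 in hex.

P1 = 0x31, P2 = 0x11, P3 = 0x8E, P4 = 0xAC

P1: E(K, 0xD3) = 0x02; 0x33 ⊕ 0x02 = 0x31.
P2: E(K, 0x33) = 0xE2; 0xF3 ⊕ 0xE2 = 0x11.
P3: E(K, 0xF3) = 0x22; 0xAC ⊕ 0x22 = 0x8E.
P4: E(K, 0xAC) = 0x7D; 0xD1 ⊕ 0x7D = 0xAC.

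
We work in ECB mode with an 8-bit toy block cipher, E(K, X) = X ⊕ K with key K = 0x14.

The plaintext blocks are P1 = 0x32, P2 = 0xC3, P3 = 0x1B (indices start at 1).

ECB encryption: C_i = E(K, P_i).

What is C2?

C2: E(K, 0xC3) = 0xD7.

C2 = 0xD7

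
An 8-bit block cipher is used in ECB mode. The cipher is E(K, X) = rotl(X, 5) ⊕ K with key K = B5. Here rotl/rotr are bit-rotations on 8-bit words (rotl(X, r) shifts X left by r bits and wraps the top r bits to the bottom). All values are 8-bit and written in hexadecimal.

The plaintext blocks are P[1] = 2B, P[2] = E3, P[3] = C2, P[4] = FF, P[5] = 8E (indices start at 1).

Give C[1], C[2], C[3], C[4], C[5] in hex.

C[1] = D0, C[2] = C9, C[3] = ED, C[4] = 4A, C[5] = 64

ECB encryption: C_i = E(K, P_i).
C[1]: E(K, 2B) = D0.
C[2]: E(K, E3) = C9.
C[3]: E(K, C2) = ED.
C[4]: E(K, FF) = 4A.
C[5]: E(K, 8E) = 64.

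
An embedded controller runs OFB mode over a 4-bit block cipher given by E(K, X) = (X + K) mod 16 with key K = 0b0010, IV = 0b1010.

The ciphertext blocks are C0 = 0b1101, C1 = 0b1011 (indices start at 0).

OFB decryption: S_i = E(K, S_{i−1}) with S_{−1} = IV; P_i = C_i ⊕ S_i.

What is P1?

P0: S = E(K, 0b1010) = 0b1100; 0b1101 ⊕ 0b1100 = 0b0001.
P1: S = E(K, 0b1100) = 0b1110; 0b1011 ⊕ 0b1110 = 0b0101.

P1 = 0b0101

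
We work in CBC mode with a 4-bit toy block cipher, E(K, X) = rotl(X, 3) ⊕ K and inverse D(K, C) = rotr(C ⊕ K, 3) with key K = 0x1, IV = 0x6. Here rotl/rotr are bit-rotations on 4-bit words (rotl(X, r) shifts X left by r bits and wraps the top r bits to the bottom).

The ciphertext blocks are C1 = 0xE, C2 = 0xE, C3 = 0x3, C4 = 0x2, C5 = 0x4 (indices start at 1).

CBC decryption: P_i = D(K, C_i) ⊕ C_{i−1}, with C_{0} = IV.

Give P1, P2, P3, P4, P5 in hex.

P1 = 0x9, P2 = 0x1, P3 = 0xA, P4 = 0x5, P5 = 0x8

P1: D(K, 0xE) = 0xF; 0xF ⊕ 0x6 = 0x9.
P2: D(K, 0xE) = 0xF; 0xF ⊕ 0xE = 0x1.
P3: D(K, 0x3) = 0x4; 0x4 ⊕ 0xE = 0xA.
P4: D(K, 0x2) = 0x6; 0x6 ⊕ 0x3 = 0x5.
P5: D(K, 0x4) = 0xA; 0xA ⊕ 0x2 = 0x8.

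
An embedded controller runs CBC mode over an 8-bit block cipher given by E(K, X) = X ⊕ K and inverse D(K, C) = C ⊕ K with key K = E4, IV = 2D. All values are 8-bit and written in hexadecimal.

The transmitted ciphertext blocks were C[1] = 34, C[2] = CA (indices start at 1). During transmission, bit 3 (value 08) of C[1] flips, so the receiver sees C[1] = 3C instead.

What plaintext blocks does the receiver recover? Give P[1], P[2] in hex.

P[1] = F5, P[2] = 12

CBC decryption: P_i = D(K, C_i) ⊕ C_{i−1}, with C_{0} = IV.
Only C[1] changed, to 3C. In CBC, a change in C_i garbles P_i and flips the same bit in P_{i+1}. Decrypting the received ciphertext:
P[1]: D(K, 3C) = D8; D8 ⊕ 2D = F5.
P[2]: D(K, CA) = 2E; 2E ⊕ 3C = 12.
Blocks that differ from the original plaintext: P[1], P[2].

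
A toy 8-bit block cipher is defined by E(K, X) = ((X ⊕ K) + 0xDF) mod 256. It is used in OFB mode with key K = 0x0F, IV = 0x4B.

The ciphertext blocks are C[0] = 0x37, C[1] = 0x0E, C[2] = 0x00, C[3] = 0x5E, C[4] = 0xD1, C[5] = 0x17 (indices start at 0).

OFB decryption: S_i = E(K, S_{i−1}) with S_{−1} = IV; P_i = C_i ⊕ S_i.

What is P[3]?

P[3] = 0x95

P[0]: S = E(K, 0x4B) = 0x23; 0x37 ⊕ 0x23 = 0x14.
P[1]: S = E(K, 0x23) = 0x0B; 0x0E ⊕ 0x0B = 0x05.
P[2]: S = E(K, 0x0B) = 0xE3; 0x00 ⊕ 0xE3 = 0xE3.
P[3]: S = E(K, 0xE3) = 0xCB; 0x5E ⊕ 0xCB = 0x95.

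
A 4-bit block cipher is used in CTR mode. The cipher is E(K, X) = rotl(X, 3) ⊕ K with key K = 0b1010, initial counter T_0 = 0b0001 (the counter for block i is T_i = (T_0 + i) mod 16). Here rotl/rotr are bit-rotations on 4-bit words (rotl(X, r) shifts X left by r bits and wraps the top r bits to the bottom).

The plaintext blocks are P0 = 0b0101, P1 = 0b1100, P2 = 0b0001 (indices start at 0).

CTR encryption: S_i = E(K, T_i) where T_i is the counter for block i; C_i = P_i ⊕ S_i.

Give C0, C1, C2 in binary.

C0: T = 0b0001, S = E(K, T) = 0b0010; 0b0101 ⊕ 0b0010 = 0b0111.
C1: T = 0b0010, S = E(K, T) = 0b1011; 0b1100 ⊕ 0b1011 = 0b0111.
C2: T = 0b0011, S = E(K, T) = 0b0011; 0b0001 ⊕ 0b0011 = 0b0010.

C0 = 0b0111, C1 = 0b0111, C2 = 0b0010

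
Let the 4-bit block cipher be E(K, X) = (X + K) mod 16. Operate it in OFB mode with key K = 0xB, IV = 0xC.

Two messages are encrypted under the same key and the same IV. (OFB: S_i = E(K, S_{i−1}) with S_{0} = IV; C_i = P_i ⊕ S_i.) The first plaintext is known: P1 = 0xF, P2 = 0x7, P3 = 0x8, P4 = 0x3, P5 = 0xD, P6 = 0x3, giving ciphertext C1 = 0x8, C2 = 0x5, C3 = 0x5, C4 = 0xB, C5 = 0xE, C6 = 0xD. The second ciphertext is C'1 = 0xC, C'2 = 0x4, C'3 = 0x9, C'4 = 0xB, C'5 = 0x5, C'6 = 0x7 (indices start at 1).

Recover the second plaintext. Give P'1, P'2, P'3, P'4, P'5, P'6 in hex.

P'1 = 0xB, P'2 = 0x6, P'3 = 0x4, P'4 = 0x3, P'5 = 0x6, P'6 = 0x9

In OFB with a reused IV, both messages share the same keystream S_i, so C_i ⊕ C'_i = P_i ⊕ P'_i and thus P'_i = P_i ⊕ C_i ⊕ C'_i.
P'1: 0xF ⊕ 0x8 ⊕ 0xC = 0xB.
P'2: 0x7 ⊕ 0x5 ⊕ 0x4 = 0x6.
P'3: 0x8 ⊕ 0x5 ⊕ 0x9 = 0x4.
P'4: 0x3 ⊕ 0xB ⊕ 0xB = 0x3.
P'5: 0xD ⊕ 0xE ⊕ 0x5 = 0x6.
P'6: 0x3 ⊕ 0xD ⊕ 0x7 = 0x9.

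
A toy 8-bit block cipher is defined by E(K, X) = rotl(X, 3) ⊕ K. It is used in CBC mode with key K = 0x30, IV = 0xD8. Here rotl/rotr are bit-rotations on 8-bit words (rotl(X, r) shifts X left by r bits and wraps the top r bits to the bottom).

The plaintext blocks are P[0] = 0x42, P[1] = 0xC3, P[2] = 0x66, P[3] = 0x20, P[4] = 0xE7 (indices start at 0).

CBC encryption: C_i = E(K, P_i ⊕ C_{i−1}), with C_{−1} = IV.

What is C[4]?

C[4] = 0x54

C[0]: P[0] ⊕ 0xD8 = 0x9A; E(K, 0x9A) = 0xE4.
C[1]: P[1] ⊕ 0xE4 = 0x27; E(K, 0x27) = 0x09.
C[2]: P[2] ⊕ 0x09 = 0x6F; E(K, 0x6F) = 0x4B.
C[3]: P[3] ⊕ 0x4B = 0x6B; E(K, 0x6B) = 0x6B.
C[4]: P[4] ⊕ 0x6B = 0x8C; E(K, 0x8C) = 0x54.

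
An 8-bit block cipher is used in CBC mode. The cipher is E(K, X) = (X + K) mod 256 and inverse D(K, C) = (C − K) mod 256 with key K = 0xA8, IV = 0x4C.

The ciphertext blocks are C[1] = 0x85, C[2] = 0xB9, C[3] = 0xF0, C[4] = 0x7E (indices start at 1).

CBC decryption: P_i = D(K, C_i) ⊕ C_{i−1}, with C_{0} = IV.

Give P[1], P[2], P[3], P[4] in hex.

P[1]: D(K, 0x85) = 0xDD; 0xDD ⊕ 0x4C = 0x91.
P[2]: D(K, 0xB9) = 0x11; 0x11 ⊕ 0x85 = 0x94.
P[3]: D(K, 0xF0) = 0x48; 0x48 ⊕ 0xB9 = 0xF1.
P[4]: D(K, 0x7E) = 0xD6; 0xD6 ⊕ 0xF0 = 0x26.

P[1] = 0x91, P[2] = 0x94, P[3] = 0xF1, P[4] = 0x26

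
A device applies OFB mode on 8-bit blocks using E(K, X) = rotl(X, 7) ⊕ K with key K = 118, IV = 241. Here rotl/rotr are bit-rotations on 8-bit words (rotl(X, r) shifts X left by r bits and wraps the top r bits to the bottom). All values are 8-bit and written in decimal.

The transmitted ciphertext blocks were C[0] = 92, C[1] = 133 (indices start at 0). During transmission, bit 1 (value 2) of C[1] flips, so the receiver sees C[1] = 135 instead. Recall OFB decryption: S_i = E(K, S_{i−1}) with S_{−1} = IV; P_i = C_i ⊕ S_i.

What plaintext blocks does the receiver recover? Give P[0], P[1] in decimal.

P[0] = 210, P[1] = 182

Only C[1] changed, to 135. In OFB, a change in C_i flips the same bit in P_i only; the keystream is unaffected. Decrypting the received ciphertext:
P[0]: S = E(K, 241) = 142; 92 ⊕ 142 = 210.
P[1]: S = E(K, 142) = 49; 135 ⊕ 49 = 182.
Blocks that differ from the original plaintext: P[1].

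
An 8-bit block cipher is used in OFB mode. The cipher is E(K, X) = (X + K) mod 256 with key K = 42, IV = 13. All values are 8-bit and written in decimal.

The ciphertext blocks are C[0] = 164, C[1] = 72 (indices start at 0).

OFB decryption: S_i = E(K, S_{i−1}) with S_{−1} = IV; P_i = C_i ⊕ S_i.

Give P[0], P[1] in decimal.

P[0]: S = E(K, 13) = 55; 164 ⊕ 55 = 147.
P[1]: S = E(K, 55) = 97; 72 ⊕ 97 = 41.

P[0] = 147, P[1] = 41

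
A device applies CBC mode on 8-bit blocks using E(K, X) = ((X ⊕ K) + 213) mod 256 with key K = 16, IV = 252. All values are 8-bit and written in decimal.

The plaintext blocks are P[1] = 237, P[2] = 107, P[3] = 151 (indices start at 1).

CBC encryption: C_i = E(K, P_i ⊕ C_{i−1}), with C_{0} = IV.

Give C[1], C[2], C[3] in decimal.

C[1]: P[1] ⊕ 252 = 17; E(K, 17) = 214.
C[2]: P[2] ⊕ 214 = 189; E(K, 189) = 130.
C[3]: P[3] ⊕ 130 = 21; E(K, 21) = 218.

C[1] = 214, C[2] = 130, C[3] = 218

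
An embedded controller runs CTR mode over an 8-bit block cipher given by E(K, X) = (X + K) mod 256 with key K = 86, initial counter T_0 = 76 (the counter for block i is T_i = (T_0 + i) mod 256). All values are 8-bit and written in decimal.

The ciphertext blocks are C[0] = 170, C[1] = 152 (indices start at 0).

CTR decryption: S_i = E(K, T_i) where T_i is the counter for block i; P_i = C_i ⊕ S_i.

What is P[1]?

P[1] = 59

P[1]: T = 77, S = E(K, T) = 163; 152 ⊕ 163 = 59.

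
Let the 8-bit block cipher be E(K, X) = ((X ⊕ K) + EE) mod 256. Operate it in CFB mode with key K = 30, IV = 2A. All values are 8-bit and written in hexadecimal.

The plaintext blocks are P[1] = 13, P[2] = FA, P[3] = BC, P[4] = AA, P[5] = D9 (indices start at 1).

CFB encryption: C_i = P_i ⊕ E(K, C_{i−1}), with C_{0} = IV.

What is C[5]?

C[1]: E(K, 2A) = 08; 13 ⊕ 08 = 1B.
C[2]: E(K, 1B) = 19; FA ⊕ 19 = E3.
C[3]: E(K, E3) = C1; BC ⊕ C1 = 7D.
C[4]: E(K, 7D) = 3B; AA ⊕ 3B = 91.
C[5]: E(K, 91) = 8F; D9 ⊕ 8F = 56.

C[5] = 56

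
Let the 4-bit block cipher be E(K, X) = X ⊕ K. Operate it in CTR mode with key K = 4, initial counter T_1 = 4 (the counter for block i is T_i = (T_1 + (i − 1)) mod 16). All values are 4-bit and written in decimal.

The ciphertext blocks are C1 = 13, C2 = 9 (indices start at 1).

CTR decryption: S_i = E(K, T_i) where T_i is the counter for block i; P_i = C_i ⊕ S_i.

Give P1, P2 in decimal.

P1 = 13, P2 = 8

P1: T = 4, S = E(K, T) = 0; 13 ⊕ 0 = 13.
P2: T = 5, S = E(K, T) = 1; 9 ⊕ 1 = 8.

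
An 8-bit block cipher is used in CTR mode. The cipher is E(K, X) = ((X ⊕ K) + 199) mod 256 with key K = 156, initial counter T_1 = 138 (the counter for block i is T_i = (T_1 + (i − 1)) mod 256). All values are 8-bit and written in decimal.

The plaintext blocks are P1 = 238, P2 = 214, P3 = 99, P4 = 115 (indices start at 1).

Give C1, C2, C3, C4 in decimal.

C1 = 51, C2 = 8, C3 = 180, C4 = 171

CTR encryption: S_i = E(K, T_i) where T_i is the counter for block i; C_i = P_i ⊕ S_i.
C1: T = 138, S = E(K, T) = 221; 238 ⊕ 221 = 51.
C2: T = 139, S = E(K, T) = 222; 214 ⊕ 222 = 8.
C3: T = 140, S = E(K, T) = 215; 99 ⊕ 215 = 180.
C4: T = 141, S = E(K, T) = 216; 115 ⊕ 216 = 171.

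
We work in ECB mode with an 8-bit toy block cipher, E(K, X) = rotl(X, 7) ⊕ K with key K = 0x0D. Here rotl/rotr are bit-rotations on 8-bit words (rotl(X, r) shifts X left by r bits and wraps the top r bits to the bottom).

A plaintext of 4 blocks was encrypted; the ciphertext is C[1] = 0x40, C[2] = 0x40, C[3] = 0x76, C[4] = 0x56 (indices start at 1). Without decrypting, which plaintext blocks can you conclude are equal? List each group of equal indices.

P[1] = P[2]

ECB encrypts each block independently with the same key, so equal ciphertext blocks imply equal plaintext blocks.
C[1] = C[2] = 0x40, so P[1] = P[2].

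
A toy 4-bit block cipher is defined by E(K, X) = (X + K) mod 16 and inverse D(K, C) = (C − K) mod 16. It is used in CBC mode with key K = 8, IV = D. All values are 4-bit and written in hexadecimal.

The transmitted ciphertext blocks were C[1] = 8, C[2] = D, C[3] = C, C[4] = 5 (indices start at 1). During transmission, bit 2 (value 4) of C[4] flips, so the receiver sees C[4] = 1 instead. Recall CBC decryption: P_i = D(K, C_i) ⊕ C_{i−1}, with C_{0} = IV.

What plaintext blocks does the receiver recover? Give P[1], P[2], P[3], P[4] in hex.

Only C[4] changed, to 1. In CBC, a change in C_i garbles P_i and flips the same bit in P_{i+1}. Decrypting the received ciphertext:
P[1]: D(K, 8) = 0; 0 ⊕ D = D.
P[2]: D(K, D) = 5; 5 ⊕ 8 = D.
P[3]: D(K, C) = 4; 4 ⊕ D = 9.
P[4]: D(K, 1) = 9; 9 ⊕ C = 5.
Blocks that differ from the original plaintext: P[4].

P[1] = D, P[2] = D, P[3] = 9, P[4] = 5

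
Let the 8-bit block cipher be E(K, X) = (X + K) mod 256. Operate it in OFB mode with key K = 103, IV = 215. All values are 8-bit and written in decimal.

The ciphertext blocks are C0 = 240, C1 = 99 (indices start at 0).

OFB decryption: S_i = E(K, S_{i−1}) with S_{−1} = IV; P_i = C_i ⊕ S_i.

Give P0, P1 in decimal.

P0: S = E(K, 215) = 62; 240 ⊕ 62 = 206.
P1: S = E(K, 62) = 165; 99 ⊕ 165 = 198.

P0 = 206, P1 = 198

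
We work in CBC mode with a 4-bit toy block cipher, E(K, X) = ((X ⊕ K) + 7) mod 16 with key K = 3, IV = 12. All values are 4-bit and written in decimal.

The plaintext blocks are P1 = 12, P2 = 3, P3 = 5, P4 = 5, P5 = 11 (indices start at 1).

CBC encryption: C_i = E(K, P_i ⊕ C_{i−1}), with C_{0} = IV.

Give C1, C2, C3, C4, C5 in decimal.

C1: P1 ⊕ 12 = 0; E(K, 0) = 10.
C2: P2 ⊕ 10 = 9; E(K, 9) = 1.
C3: P3 ⊕ 1 = 4; E(K, 4) = 14.
C4: P4 ⊕ 14 = 11; E(K, 11) = 15.
C5: P5 ⊕ 15 = 4; E(K, 4) = 14.

C1 = 10, C2 = 1, C3 = 14, C4 = 15, C5 = 14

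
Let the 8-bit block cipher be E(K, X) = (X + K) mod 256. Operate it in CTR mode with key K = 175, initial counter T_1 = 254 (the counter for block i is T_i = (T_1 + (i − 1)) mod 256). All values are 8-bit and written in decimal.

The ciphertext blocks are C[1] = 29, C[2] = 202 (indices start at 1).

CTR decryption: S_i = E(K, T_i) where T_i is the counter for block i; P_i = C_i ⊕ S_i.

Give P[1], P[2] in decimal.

P[1] = 176, P[2] = 100

P[1]: T = 254, S = E(K, T) = 173; 29 ⊕ 173 = 176.
P[2]: T = 255, S = E(K, T) = 174; 202 ⊕ 174 = 100.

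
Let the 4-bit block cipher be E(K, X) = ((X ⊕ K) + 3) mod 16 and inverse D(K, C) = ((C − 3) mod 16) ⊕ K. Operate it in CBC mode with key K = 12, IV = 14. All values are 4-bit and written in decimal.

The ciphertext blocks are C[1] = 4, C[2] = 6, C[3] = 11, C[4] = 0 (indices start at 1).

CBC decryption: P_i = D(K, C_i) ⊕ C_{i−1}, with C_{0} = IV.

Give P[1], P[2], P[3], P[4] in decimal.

P[1]: D(K, 4) = 13; 13 ⊕ 14 = 3.
P[2]: D(K, 6) = 15; 15 ⊕ 4 = 11.
P[3]: D(K, 11) = 4; 4 ⊕ 6 = 2.
P[4]: D(K, 0) = 1; 1 ⊕ 11 = 10.

P[1] = 3, P[2] = 11, P[3] = 2, P[4] = 10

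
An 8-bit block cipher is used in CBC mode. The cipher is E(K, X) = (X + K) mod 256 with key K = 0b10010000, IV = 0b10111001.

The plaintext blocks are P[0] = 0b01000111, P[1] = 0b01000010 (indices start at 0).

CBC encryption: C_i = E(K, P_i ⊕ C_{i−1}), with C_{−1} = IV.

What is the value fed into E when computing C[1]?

0b11001100

C[0]: P[0] ⊕ 0b10111001 = 0b11111110; E(K, 0b11111110) = 0b10001110.
C[1]: P[1] ⊕ 0b10001110 = 0b11001100; E(K, 0b11001100) = 0b01011100.
So the input to E for block [1] is 0b11001100.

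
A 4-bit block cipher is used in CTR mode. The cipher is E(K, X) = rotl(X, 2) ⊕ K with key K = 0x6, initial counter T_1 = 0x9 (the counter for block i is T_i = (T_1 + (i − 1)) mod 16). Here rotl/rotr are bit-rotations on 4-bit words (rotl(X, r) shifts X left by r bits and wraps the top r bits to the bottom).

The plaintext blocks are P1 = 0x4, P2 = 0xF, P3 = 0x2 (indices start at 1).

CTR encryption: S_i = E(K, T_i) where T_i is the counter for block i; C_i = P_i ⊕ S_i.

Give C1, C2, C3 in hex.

C1: T = 0x9, S = E(K, T) = 0x0; 0x4 ⊕ 0x0 = 0x4.
C2: T = 0xA, S = E(K, T) = 0xC; 0xF ⊕ 0xC = 0x3.
C3: T = 0xB, S = E(K, T) = 0x8; 0x2 ⊕ 0x8 = 0xA.

C1 = 0x4, C2 = 0x3, C3 = 0xA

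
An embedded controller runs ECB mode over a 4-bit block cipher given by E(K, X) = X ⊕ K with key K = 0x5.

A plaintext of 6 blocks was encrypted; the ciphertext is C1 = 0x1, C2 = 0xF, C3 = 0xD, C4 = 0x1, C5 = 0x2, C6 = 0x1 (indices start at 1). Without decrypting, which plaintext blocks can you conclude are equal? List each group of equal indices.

ECB encrypts each block independently with the same key, so equal ciphertext blocks imply equal plaintext blocks.
C1 = C4 = C6 = 0x1, so P1 = P4 = P6.

P1 = P4 = P6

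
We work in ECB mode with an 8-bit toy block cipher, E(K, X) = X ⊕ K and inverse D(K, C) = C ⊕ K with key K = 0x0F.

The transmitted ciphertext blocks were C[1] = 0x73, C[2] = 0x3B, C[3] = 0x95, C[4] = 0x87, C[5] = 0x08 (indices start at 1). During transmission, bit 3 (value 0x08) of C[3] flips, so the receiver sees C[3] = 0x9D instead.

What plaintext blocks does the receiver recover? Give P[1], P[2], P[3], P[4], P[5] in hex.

ECB decryption: P_i = D(K, C_i).
Only C[3] changed, to 0x9D. In ECB, a change in C_i affects only P_i. Decrypting the received ciphertext:
P[1]: D(K, 0x73) = 0x7C.
P[2]: D(K, 0x3B) = 0x34.
P[3]: D(K, 0x9D) = 0x92.
P[4]: D(K, 0x87) = 0x88.
P[5]: D(K, 0x08) = 0x07.
Blocks that differ from the original plaintext: P[3].

P[1] = 0x7C, P[2] = 0x34, P[3] = 0x92, P[4] = 0x88, P[5] = 0x07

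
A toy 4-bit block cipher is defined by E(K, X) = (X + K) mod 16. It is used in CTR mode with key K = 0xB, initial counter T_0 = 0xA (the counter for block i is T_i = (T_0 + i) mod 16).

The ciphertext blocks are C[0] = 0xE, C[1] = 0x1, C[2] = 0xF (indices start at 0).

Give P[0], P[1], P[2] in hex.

P[0] = 0xB, P[1] = 0x7, P[2] = 0x8

CTR decryption: S_i = E(K, T_i) where T_i is the counter for block i; P_i = C_i ⊕ S_i.
P[0]: T = 0xA, S = E(K, T) = 0x5; 0xE ⊕ 0x5 = 0xB.
P[1]: T = 0xB, S = E(K, T) = 0x6; 0x1 ⊕ 0x6 = 0x7.
P[2]: T = 0xC, S = E(K, T) = 0x7; 0xF ⊕ 0x7 = 0x8.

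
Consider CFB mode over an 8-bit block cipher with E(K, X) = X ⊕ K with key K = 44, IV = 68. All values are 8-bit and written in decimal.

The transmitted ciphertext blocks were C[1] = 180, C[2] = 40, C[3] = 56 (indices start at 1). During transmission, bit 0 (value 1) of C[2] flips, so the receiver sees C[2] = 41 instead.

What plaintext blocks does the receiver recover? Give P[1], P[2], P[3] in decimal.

P[1] = 220, P[2] = 177, P[3] = 61

CFB decryption: P_i = C_i ⊕ E(K, C_{i−1}), with C_{0} = IV.
Only C[2] changed, to 41. In CFB, a change in C_i flips the same bit in P_i and garbles P_{i+1}. Decrypting the received ciphertext:
P[1]: E(K, 68) = 104; 180 ⊕ 104 = 220.
P[2]: E(K, 180) = 152; 41 ⊕ 152 = 177.
P[3]: E(K, 41) = 5; 56 ⊕ 5 = 61.
Blocks that differ from the original plaintext: P[2], P[3].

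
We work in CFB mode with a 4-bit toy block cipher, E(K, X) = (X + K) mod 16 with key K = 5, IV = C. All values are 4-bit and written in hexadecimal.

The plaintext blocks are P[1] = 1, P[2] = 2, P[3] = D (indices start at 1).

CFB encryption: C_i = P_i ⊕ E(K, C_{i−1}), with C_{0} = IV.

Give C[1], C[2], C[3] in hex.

C[1]: E(K, C) = 1; 1 ⊕ 1 = 0.
C[2]: E(K, 0) = 5; 2 ⊕ 5 = 7.
C[3]: E(K, 7) = C; D ⊕ C = 1.

C[1] = 0, C[2] = 7, C[3] = 1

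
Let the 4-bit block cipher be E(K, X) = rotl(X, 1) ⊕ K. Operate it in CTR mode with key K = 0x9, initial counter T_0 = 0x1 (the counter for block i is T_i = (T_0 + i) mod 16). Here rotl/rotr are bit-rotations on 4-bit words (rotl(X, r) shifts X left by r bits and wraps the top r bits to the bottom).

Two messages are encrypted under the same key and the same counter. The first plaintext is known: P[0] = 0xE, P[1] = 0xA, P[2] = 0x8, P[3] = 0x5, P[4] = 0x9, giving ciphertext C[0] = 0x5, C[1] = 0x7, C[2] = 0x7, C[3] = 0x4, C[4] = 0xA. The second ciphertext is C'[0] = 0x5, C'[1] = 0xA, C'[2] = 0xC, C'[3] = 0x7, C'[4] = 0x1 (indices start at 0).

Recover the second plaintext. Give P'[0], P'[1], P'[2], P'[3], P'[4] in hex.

In CTR with a reused counter, both messages share the same keystream S_i, so C_i ⊕ C'_i = P_i ⊕ P'_i and thus P'_i = P_i ⊕ C_i ⊕ C'_i.
P'[0]: 0xE ⊕ 0x5 ⊕ 0x5 = 0xE.
P'[1]: 0xA ⊕ 0x7 ⊕ 0xA = 0x7.
P'[2]: 0x8 ⊕ 0x7 ⊕ 0xC = 0x3.
P'[3]: 0x5 ⊕ 0x4 ⊕ 0x7 = 0x6.
P'[4]: 0x9 ⊕ 0xA ⊕ 0x1 = 0x2.

P'[0] = 0xE, P'[1] = 0x7, P'[2] = 0x3, P'[3] = 0x6, P'[4] = 0x2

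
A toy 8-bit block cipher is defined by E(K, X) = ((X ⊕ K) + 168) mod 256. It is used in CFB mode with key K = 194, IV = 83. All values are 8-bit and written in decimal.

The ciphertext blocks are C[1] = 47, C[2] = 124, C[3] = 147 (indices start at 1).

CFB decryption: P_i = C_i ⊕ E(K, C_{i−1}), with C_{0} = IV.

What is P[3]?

P[3]: E(K, 124) = 102; 147 ⊕ 102 = 245.

P[3] = 245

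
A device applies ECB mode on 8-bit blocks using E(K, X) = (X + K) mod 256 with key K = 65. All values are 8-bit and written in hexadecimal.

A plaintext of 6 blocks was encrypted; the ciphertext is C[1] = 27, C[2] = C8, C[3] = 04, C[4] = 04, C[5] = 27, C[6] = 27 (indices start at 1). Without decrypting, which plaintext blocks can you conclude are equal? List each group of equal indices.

P[1] = P[5] = P[6]; P[3] = P[4]

ECB encrypts each block independently with the same key, so equal ciphertext blocks imply equal plaintext blocks.
C[1] = C[5] = C[6] = 27, so P[1] = P[5] = P[6].
C[3] = C[4] = 04, so P[3] = P[4].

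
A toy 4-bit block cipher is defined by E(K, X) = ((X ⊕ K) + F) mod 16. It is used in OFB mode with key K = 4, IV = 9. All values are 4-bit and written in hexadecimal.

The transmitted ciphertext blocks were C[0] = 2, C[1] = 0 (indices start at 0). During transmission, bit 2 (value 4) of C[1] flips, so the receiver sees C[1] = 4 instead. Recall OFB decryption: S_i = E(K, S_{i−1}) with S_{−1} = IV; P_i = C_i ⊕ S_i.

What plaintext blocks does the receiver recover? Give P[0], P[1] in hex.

Only C[1] changed, to 4. In OFB, a change in C_i flips the same bit in P_i only; the keystream is unaffected. Decrypting the received ciphertext:
P[0]: S = E(K, 9) = C; 2 ⊕ C = E.
P[1]: S = E(K, C) = 7; 4 ⊕ 7 = 3.
Blocks that differ from the original plaintext: P[1].

P[0] = E, P[1] = 3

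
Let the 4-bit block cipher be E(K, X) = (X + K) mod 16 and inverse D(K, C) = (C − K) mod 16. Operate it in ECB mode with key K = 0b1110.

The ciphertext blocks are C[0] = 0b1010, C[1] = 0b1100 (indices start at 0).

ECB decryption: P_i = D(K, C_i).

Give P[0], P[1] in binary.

P[0]: D(K, 0b1010) = 0b1100.
P[1]: D(K, 0b1100) = 0b1110.

P[0] = 0b1100, P[1] = 0b1110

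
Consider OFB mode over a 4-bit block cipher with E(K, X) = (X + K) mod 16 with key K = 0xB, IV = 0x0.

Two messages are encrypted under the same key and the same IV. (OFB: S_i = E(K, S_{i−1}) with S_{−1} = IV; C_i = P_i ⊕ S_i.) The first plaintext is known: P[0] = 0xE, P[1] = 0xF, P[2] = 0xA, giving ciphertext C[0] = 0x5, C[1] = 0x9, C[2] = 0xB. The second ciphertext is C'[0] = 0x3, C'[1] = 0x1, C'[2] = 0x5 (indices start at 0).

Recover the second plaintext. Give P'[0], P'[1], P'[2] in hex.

In OFB with a reused IV, both messages share the same keystream S_i, so C_i ⊕ C'_i = P_i ⊕ P'_i and thus P'_i = P_i ⊕ C_i ⊕ C'_i.
P'[0]: 0xE ⊕ 0x5 ⊕ 0x3 = 0x8.
P'[1]: 0xF ⊕ 0x9 ⊕ 0x1 = 0x7.
P'[2]: 0xA ⊕ 0xB ⊕ 0x5 = 0x4.

P'[0] = 0x8, P'[1] = 0x7, P'[2] = 0x4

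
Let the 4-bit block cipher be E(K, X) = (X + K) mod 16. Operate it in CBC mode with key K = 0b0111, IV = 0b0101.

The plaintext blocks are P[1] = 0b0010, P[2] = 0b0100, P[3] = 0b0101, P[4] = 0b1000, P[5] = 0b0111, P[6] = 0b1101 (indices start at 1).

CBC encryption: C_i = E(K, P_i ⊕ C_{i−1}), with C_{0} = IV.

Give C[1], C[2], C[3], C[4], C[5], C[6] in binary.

C[1] = 0b1110, C[2] = 0b0001, C[3] = 0b1011, C[4] = 0b1010, C[5] = 0b0100, C[6] = 0b0000

C[1]: P[1] ⊕ 0b0101 = 0b0111; E(K, 0b0111) = 0b1110.
C[2]: P[2] ⊕ 0b1110 = 0b1010; E(K, 0b1010) = 0b0001.
C[3]: P[3] ⊕ 0b0001 = 0b0100; E(K, 0b0100) = 0b1011.
C[4]: P[4] ⊕ 0b1011 = 0b0011; E(K, 0b0011) = 0b1010.
C[5]: P[5] ⊕ 0b1010 = 0b1101; E(K, 0b1101) = 0b0100.
C[6]: P[6] ⊕ 0b0100 = 0b1001; E(K, 0b1001) = 0b0000.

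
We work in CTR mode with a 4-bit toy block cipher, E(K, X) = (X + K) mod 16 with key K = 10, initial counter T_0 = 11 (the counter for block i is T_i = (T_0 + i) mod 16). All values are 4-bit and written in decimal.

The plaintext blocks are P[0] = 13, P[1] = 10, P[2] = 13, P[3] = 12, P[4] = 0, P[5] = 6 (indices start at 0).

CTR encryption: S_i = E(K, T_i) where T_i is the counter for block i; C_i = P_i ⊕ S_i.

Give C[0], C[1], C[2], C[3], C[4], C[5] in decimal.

C[0]: T = 11, S = E(K, T) = 5; 13 ⊕ 5 = 8.
C[1]: T = 12, S = E(K, T) = 6; 10 ⊕ 6 = 12.
C[2]: T = 13, S = E(K, T) = 7; 13 ⊕ 7 = 10.
C[3]: T = 14, S = E(K, T) = 8; 12 ⊕ 8 = 4.
C[4]: T = 15, S = E(K, T) = 9; 0 ⊕ 9 = 9.
C[5]: T = 0, S = E(K, T) = 10; 6 ⊕ 10 = 12.

C[0] = 8, C[1] = 12, C[2] = 10, C[3] = 4, C[4] = 9, C[5] = 12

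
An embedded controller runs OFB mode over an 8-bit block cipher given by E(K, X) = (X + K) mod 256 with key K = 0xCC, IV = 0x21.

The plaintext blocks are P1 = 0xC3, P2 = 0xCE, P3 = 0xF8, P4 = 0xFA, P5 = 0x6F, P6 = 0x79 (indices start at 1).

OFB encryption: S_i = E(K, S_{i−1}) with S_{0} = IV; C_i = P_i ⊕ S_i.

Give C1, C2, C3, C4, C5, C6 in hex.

C1 = 0x2E, C2 = 0x77, C3 = 0x7D, C4 = 0xAB, C5 = 0x72, C6 = 0x90

C1: S = E(K, 0x21) = 0xED; 0xC3 ⊕ 0xED = 0x2E.
C2: S = E(K, 0xED) = 0xB9; 0xCE ⊕ 0xB9 = 0x77.
C3: S = E(K, 0xB9) = 0x85; 0xF8 ⊕ 0x85 = 0x7D.
C4: S = E(K, 0x85) = 0x51; 0xFA ⊕ 0x51 = 0xAB.
C5: S = E(K, 0x51) = 0x1D; 0x6F ⊕ 0x1D = 0x72.
C6: S = E(K, 0x1D) = 0xE9; 0x79 ⊕ 0xE9 = 0x90.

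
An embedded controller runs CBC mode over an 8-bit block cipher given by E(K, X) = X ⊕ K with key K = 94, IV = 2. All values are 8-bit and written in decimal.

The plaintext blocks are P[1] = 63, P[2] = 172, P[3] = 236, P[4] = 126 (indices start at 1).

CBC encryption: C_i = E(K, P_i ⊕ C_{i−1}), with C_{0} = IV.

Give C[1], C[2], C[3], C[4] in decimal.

C[1] = 99, C[2] = 145, C[3] = 35, C[4] = 3

C[1]: P[1] ⊕ 2 = 61; E(K, 61) = 99.
C[2]: P[2] ⊕ 99 = 207; E(K, 207) = 145.
C[3]: P[3] ⊕ 145 = 125; E(K, 125) = 35.
C[4]: P[4] ⊕ 35 = 93; E(K, 93) = 3.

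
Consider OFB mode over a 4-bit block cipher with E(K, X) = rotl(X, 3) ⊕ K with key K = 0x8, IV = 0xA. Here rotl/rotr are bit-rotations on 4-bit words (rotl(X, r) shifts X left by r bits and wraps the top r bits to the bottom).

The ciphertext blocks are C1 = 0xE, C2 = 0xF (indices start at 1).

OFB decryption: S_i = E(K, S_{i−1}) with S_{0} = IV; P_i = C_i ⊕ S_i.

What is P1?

P1: S = E(K, 0xA) = 0xD; 0xE ⊕ 0xD = 0x3.

P1 = 0x3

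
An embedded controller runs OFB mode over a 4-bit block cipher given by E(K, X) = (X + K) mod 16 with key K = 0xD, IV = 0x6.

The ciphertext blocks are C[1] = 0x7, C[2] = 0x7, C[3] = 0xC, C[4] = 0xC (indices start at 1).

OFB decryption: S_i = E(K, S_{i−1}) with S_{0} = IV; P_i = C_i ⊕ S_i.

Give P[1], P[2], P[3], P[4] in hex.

P[1]: S = E(K, 0x6) = 0x3; 0x7 ⊕ 0x3 = 0x4.
P[2]: S = E(K, 0x3) = 0x0; 0x7 ⊕ 0x0 = 0x7.
P[3]: S = E(K, 0x0) = 0xD; 0xC ⊕ 0xD = 0x1.
P[4]: S = E(K, 0xD) = 0xA; 0xC ⊕ 0xA = 0x6.

P[1] = 0x4, P[2] = 0x7, P[3] = 0x1, P[4] = 0x6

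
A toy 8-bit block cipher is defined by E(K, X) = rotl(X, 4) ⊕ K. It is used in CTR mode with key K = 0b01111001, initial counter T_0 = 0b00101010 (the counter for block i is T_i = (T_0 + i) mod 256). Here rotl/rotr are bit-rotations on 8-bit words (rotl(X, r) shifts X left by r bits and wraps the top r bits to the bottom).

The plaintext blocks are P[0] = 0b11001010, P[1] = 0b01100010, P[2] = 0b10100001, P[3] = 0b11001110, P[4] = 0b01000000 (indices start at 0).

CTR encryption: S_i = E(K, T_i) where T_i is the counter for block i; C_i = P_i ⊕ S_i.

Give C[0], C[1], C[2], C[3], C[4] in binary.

C[0] = 0b00010001, C[1] = 0b10101001, C[2] = 0b00011010, C[3] = 0b01100101, C[4] = 0b11011011

C[0]: T = 0b00101010, S = E(K, T) = 0b11011011; 0b11001010 ⊕ 0b11011011 = 0b00010001.
C[1]: T = 0b00101011, S = E(K, T) = 0b11001011; 0b01100010 ⊕ 0b11001011 = 0b10101001.
C[2]: T = 0b00101100, S = E(K, T) = 0b10111011; 0b10100001 ⊕ 0b10111011 = 0b00011010.
C[3]: T = 0b00101101, S = E(K, T) = 0b10101011; 0b11001110 ⊕ 0b10101011 = 0b01100101.
C[4]: T = 0b00101110, S = E(K, T) = 0b10011011; 0b01000000 ⊕ 0b10011011 = 0b11011011.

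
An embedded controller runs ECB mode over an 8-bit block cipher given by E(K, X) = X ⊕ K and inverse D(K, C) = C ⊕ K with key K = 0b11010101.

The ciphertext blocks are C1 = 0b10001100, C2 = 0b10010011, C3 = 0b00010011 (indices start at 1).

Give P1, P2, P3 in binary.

P1 = 0b01011001, P2 = 0b01000110, P3 = 0b11000110

ECB decryption: P_i = D(K, C_i).
P1: D(K, 0b10001100) = 0b01011001.
P2: D(K, 0b10010011) = 0b01000110.
P3: D(K, 0b00010011) = 0b11000110.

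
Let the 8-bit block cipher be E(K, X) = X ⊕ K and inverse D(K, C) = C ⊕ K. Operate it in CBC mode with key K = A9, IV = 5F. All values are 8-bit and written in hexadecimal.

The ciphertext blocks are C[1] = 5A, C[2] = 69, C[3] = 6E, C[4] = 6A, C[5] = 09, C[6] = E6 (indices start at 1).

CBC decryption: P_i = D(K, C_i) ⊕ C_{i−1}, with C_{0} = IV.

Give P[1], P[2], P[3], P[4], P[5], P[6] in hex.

P[1] = AC, P[2] = 9A, P[3] = AE, P[4] = AD, P[5] = CA, P[6] = 46

P[1]: D(K, 5A) = F3; F3 ⊕ 5F = AC.
P[2]: D(K, 69) = C0; C0 ⊕ 5A = 9A.
P[3]: D(K, 6E) = C7; C7 ⊕ 69 = AE.
P[4]: D(K, 6A) = C3; C3 ⊕ 6E = AD.
P[5]: D(K, 09) = A0; A0 ⊕ 6A = CA.
P[6]: D(K, E6) = 4F; 4F ⊕ 09 = 46.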